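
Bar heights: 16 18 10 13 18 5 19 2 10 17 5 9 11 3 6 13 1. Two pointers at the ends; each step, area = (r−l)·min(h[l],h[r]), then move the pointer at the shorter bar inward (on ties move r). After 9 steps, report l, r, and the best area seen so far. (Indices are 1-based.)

l=2, r=9, best area=195

l=1 r=17: min(16,1)*16=16 best=16 *, r--
l=1 r=16: min(16,13)*15=195 best=195 *, r--
l=1 r=15: min(16,6)*14=84 best=195, r--
l=1 r=14: min(16,3)*13=39 best=195, r--
l=1 r=13: min(16,11)*12=132 best=195, r--
l=1 r=12: min(16,9)*11=99 best=195, r--
l=1 r=11: min(16,5)*10=50 best=195, r--
l=1 r=10: min(16,17)*9=144 best=195, l++
l=2 r=10: min(18,17)*8=136 best=195, r--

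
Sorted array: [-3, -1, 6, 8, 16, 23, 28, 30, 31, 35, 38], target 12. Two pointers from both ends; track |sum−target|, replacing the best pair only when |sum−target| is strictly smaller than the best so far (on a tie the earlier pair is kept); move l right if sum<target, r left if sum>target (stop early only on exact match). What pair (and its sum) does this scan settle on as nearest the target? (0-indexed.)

l=0 r=10: -3+38=35 d=23 *, r--
l=0 r=9: -3+35=32 d=20 *, r--
l=0 r=8: -3+31=28 d=16 *, r--
l=0 r=7: -3+30=27 d=15 *, r--
l=0 r=6: -3+28=25 d=13 *, r--
l=0 r=5: -3+23=20 d=8 *, r--
l=0 r=4: -3+16=13 d=1 *, r--
l=0 r=3: -3+8=5 d=7, l++
l=1 r=3: -1+8=7 d=5, l++
l=2 r=3: 6+8=14 d=2, r--

pair (-3, 16) with sum 13 (|Δ|=1)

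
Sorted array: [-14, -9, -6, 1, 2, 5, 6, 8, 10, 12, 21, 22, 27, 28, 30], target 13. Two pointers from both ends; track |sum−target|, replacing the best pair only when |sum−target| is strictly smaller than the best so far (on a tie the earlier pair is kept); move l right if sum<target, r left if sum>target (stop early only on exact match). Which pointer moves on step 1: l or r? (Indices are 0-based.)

l=0 r=14: -14+30=16 d=3 *, r--

r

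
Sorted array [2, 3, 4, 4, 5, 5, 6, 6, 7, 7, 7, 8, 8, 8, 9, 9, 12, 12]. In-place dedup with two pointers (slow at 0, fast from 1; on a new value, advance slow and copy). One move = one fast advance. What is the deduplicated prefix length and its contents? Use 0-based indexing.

length 9; prefix = [2, 3, 4, 5, 6, 7, 8, 9, 12]

slow=0 fast=1: a[fast]=3≠a[slow]=2 write a[1]=3, slow++,fast++
slow=1 fast=2: a[fast]=4≠a[slow]=3 write a[2]=4, slow++,fast++
slow=2 fast=3: a[fast]=4=a[slow] dup, fast++
slow=2 fast=4: a[fast]=5≠a[slow]=4 write a[3]=5, slow++,fast++
slow=3 fast=5: a[fast]=5=a[slow] dup, fast++
slow=3 fast=6: a[fast]=6≠a[slow]=5 write a[4]=6, slow++,fast++
slow=4 fast=7: a[fast]=6=a[slow] dup, fast++
slow=4 fast=8: a[fast]=7≠a[slow]=6 write a[5]=7, slow++,fast++
slow=5 fast=9: a[fast]=7=a[slow] dup, fast++
slow=5 fast=10: a[fast]=7=a[slow] dup, fast++
slow=5 fast=11: a[fast]=8≠a[slow]=7 write a[6]=8, slow++,fast++
slow=6 fast=12: a[fast]=8=a[slow] dup, fast++
slow=6 fast=13: a[fast]=8=a[slow] dup, fast++
slow=6 fast=14: a[fast]=9≠a[slow]=8 write a[7]=9, slow++,fast++
slow=7 fast=15: a[fast]=9=a[slow] dup, fast++
slow=7 fast=16: a[fast]=12≠a[slow]=9 write a[8]=12, slow++,fast++
slow=8 fast=17: a[fast]=12=a[slow] dup, fast++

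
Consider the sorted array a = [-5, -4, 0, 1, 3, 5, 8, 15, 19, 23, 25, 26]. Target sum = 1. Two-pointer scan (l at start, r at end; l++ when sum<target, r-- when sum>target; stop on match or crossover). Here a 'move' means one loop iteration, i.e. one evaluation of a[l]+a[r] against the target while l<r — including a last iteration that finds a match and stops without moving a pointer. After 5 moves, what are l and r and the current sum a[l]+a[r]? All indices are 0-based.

l=0 r=11: -5+26=21 >1, r--
l=0 r=10: -5+25=20 >1, r--
l=0 r=9: -5+23=18 >1, r--
l=0 r=8: -5+19=14 >1, r--
l=0 r=7: -5+15=10 >1, r--

l=0, r=6, sum=3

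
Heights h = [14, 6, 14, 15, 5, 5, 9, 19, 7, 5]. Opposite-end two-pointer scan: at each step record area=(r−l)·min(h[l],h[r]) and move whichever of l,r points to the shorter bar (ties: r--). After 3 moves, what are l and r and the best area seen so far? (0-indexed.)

l=1, r=7, best area=98

[0,9] min(14,5)*9=45 best=45 * → r--
[0,8] min(14,7)*8=56 best=56 * → r--
[0,7] min(14,19)*7=98 best=98 * → l++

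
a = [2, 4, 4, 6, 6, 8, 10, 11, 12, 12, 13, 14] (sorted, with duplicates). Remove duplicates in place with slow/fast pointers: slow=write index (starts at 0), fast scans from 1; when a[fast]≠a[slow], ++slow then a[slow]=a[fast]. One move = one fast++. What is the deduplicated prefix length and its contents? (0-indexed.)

slow=0 fast=1: a[fast]=4≠a[slow]=2 write a[1]=4, slow++,fast++
slow=1 fast=2: a[fast]=4=a[slow] dup, fast++
slow=1 fast=3: a[fast]=6≠a[slow]=4 write a[2]=6, slow++,fast++
slow=2 fast=4: a[fast]=6=a[slow] dup, fast++
slow=2 fast=5: a[fast]=8≠a[slow]=6 write a[3]=8, slow++,fast++
slow=3 fast=6: a[fast]=10≠a[slow]=8 write a[4]=10, slow++,fast++
slow=4 fast=7: a[fast]=11≠a[slow]=10 write a[5]=11, slow++,fast++
slow=5 fast=8: a[fast]=12≠a[slow]=11 write a[6]=12, slow++,fast++
slow=6 fast=9: a[fast]=12=a[slow] dup, fast++
slow=6 fast=10: a[fast]=13≠a[slow]=12 write a[7]=13, slow++,fast++
slow=7 fast=11: a[fast]=14≠a[slow]=13 write a[8]=14, slow++,fast++

length 9; prefix = [2, 4, 6, 8, 10, 11, 12, 13, 14]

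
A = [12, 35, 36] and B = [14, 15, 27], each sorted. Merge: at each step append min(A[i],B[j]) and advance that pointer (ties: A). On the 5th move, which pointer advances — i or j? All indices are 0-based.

i=0 j=0: A[i]=12<=B[j]=14 take 12, i++
i=1 j=0: A[i]=35>B[j]=14 take 14, j++
i=1 j=1: A[i]=35>B[j]=15 take 15, j++
i=1 j=2: A[i]=35>B[j]=27 take 27, j++
i=1 j=3: B done, take A[i]=35, i++

i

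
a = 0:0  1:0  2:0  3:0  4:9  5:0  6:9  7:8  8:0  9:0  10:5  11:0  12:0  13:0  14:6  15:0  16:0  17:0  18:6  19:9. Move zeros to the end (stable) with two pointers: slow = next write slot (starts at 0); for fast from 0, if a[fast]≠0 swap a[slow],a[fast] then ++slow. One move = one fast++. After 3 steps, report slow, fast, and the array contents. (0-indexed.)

slow=0, fast=3, a=[0, 0, 0, 0, 9, 0, 9, 8, 0, 0, 5, 0, 0, 0, 6, 0, 0, 0, 6, 9]

slow=0 fast=0: a[fast]=0, fast++
slow=0 fast=1: a[fast]=0, fast++
slow=0 fast=2: a[fast]=0, fast++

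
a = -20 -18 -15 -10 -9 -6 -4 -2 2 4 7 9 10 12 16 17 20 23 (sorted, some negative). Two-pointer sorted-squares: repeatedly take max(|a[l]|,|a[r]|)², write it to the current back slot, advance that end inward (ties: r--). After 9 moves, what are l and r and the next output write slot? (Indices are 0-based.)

l=3, r=11, next write slot=8

l=0 r=17: |-20|<=|23| out[17]=529, r--
l=0 r=16: |-20|<=|20| out[16]=400, r--
l=0 r=15: |-20|>|17| out[15]=400, l++
l=1 r=15: |-18|>|17| out[14]=324, l++
l=2 r=15: |-15|<=|17| out[13]=289, r--
l=2 r=14: |-15|<=|16| out[12]=256, r--
l=2 r=13: |-15|>|12| out[11]=225, l++
l=3 r=13: |-10|<=|12| out[10]=144, r--
l=3 r=12: |-10|<=|10| out[9]=100, r--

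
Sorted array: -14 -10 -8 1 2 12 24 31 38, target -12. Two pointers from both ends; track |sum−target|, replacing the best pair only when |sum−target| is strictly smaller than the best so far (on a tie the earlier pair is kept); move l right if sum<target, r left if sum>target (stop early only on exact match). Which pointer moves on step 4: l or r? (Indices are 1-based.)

r

[1,9] -14+38=24 d=36 * → r--
[1,8] -14+31=17 d=29 * → r--
[1,7] -14+24=10 d=22 * → r--
[1,6] -14+12=-2 d=10 * → r--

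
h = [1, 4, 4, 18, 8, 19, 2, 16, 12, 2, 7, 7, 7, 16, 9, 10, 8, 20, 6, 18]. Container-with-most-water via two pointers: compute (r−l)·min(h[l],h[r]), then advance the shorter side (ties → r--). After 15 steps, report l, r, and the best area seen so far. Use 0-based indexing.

l=0 r=19: min(1,18)*19=19 best=19 *, l++
l=1 r=19: min(4,18)*18=72 best=72 *, l++
l=2 r=19: min(4,18)*17=68 best=72, l++
l=3 r=19: min(18,18)*16=288 best=288 *, r--
l=3 r=18: min(18,6)*15=90 best=288, r--
l=3 r=17: min(18,20)*14=252 best=288, l++
l=4 r=17: min(8,20)*13=104 best=288, l++
l=5 r=17: min(19,20)*12=228 best=288, l++
l=6 r=17: min(2,20)*11=22 best=288, l++
l=7 r=17: min(16,20)*10=160 best=288, l++
l=8 r=17: min(12,20)*9=108 best=288, l++
l=9 r=17: min(2,20)*8=16 best=288, l++
l=10 r=17: min(7,20)*7=49 best=288, l++
l=11 r=17: min(7,20)*6=42 best=288, l++
l=12 r=17: min(7,20)*5=35 best=288, l++

l=13, r=17, best area=288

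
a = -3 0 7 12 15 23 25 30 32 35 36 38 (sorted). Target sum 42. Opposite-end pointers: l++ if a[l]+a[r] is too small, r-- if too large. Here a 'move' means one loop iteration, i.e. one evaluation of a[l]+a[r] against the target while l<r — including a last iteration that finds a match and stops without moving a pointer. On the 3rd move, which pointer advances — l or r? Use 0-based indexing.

r

[0,11] -3+38=35 <42 → l++
[1,11] 0+38=38 <42 → l++
[2,11] 7+38=45 >42 → r--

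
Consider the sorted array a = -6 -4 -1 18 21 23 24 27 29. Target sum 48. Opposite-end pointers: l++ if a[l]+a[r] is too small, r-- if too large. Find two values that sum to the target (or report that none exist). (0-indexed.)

l=0 r=8: -6+29=23 <48, l++
l=1 r=8: -4+29=25 <48, l++
l=2 r=8: -1+29=28 <48, l++
l=3 r=8: 18+29=47 <48, l++
l=4 r=8: 21+29=50 >48, r--
l=4 r=7: 21+27=48, found

(21, 27)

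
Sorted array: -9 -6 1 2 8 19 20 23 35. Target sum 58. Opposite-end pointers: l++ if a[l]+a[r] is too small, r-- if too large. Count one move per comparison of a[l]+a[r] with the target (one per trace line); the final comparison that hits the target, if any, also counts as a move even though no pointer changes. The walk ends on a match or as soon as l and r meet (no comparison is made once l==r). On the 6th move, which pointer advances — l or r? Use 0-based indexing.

[0,8] -9+35=26 <58 → l++
[1,8] -6+35=29 <58 → l++
[2,8] 1+35=36 <58 → l++
[3,8] 2+35=37 <58 → l++
[4,8] 8+35=43 <58 → l++
[5,8] 19+35=54 <58 → l++

l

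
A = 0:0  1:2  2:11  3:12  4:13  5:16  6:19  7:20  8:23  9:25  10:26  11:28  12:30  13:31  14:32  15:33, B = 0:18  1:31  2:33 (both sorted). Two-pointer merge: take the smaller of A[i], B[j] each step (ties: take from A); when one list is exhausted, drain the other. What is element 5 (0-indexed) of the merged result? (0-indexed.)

i=0 j=0: A[i]=0<=B[j]=18 take 0, i++
i=1 j=0: A[i]=2<=B[j]=18 take 2, i++
i=2 j=0: A[i]=11<=B[j]=18 take 11, i++
i=3 j=0: A[i]=12<=B[j]=18 take 12, i++
i=4 j=0: A[i]=13<=B[j]=18 take 13, i++
i=5 j=0: A[i]=16<=B[j]=18 take 16, i++
i=6 j=0: A[i]=19>B[j]=18 take 18, j++
i=6 j=1: A[i]=19<=B[j]=31 take 19, i++
i=7 j=1: A[i]=20<=B[j]=31 take 20, i++
i=8 j=1: A[i]=23<=B[j]=31 take 23, i++
i=9 j=1: A[i]=25<=B[j]=31 take 25, i++
i=10 j=1: A[i]=26<=B[j]=31 take 26, i++
i=11 j=1: A[i]=28<=B[j]=31 take 28, i++
i=12 j=1: A[i]=30<=B[j]=31 take 30, i++
i=13 j=1: A[i]=31<=B[j]=31 take 31, i++
i=14 j=1: A[i]=32>B[j]=31 take 31, j++
i=14 j=2: A[i]=32<=B[j]=33 take 32, i++
i=15 j=2: A[i]=33<=B[j]=33 take 33, i++
i=16 j=2: A done, take B[j]=33, j++

merged[5] = 16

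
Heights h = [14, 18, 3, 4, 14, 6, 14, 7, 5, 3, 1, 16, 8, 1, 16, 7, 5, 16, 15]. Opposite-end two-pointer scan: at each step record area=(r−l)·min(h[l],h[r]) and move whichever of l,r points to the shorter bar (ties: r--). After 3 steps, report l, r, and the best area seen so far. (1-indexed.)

l=2, r=17, best area=256

[1,19] min(14,15)*18=252 best=252 * → l++
[2,19] min(18,15)*17=255 best=255 * → r--
[2,18] min(18,16)*16=256 best=256 * → r--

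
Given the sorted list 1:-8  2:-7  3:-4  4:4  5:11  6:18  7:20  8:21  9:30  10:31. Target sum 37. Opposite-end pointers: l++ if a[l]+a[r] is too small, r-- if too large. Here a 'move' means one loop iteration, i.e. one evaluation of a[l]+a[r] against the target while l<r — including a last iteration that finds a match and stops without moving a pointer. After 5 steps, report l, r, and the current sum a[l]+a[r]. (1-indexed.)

l=5, r=9, sum=41

l=1 r=10: -8+31=23 <37, l++
l=2 r=10: -7+31=24 <37, l++
l=3 r=10: -4+31=27 <37, l++
l=4 r=10: 4+31=35 <37, l++
l=5 r=10: 11+31=42 >37, r--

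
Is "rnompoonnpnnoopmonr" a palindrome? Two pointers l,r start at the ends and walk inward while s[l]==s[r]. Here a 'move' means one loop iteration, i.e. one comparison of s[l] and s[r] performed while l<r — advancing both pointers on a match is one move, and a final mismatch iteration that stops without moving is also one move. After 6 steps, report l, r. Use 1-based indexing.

l=1 r=19: 'r'=='r', l++,r--
l=2 r=18: 'n'=='n', l++,r--
l=3 r=17: 'o'=='o', l++,r--
l=4 r=16: 'm'=='m', l++,r--
l=5 r=15: 'p'=='p', l++,r--
l=6 r=14: 'o'=='o', l++,r--

l=7, r=13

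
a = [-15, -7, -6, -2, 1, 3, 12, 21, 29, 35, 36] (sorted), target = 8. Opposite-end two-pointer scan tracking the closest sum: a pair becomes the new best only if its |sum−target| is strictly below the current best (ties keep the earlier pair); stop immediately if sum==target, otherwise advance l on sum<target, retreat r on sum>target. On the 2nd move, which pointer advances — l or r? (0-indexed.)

[0,10] -15+36=21 d=13 * → r--
[0,9] -15+35=20 d=12 * → r--

r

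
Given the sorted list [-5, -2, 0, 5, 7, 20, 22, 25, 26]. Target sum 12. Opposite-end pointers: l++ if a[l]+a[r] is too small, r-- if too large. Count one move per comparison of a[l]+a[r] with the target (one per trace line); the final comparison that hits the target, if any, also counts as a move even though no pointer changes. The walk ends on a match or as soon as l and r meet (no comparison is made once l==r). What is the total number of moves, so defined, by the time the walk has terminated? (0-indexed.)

8 moves

l=0 r=8: -5+26=21 >12, r--
l=0 r=7: -5+25=20 >12, r--
l=0 r=6: -5+22=17 >12, r--
l=0 r=5: -5+20=15 >12, r--
l=0 r=4: -5+7=2 <12, l++
l=1 r=4: -2+7=5 <12, l++
l=2 r=4: 0+7=7 <12, l++
l=3 r=4: 5+7=12, found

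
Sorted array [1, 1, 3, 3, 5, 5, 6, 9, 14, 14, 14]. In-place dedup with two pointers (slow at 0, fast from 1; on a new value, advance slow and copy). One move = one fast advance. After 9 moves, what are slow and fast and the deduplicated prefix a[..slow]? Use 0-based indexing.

slow=5, fast=10, prefix=[1, 3, 5, 6, 9, 14]

slow=0 fast=1: a[fast]=1=a[slow] dup, fast++
slow=0 fast=2: a[fast]=3≠a[slow]=1 write a[1]=3, slow++,fast++
slow=1 fast=3: a[fast]=3=a[slow] dup, fast++
slow=1 fast=4: a[fast]=5≠a[slow]=3 write a[2]=5, slow++,fast++
slow=2 fast=5: a[fast]=5=a[slow] dup, fast++
slow=2 fast=6: a[fast]=6≠a[slow]=5 write a[3]=6, slow++,fast++
slow=3 fast=7: a[fast]=9≠a[slow]=6 write a[4]=9, slow++,fast++
slow=4 fast=8: a[fast]=14≠a[slow]=9 write a[5]=14, slow++,fast++
slow=5 fast=9: a[fast]=14=a[slow] dup, fast++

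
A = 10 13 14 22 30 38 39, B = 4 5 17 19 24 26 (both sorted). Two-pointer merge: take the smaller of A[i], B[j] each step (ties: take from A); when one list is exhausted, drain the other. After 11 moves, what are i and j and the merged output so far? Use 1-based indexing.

[i=1,j=1] A[i]=10>B[j]=4 take 4 → j++
[i=1,j=2] A[i]=10>B[j]=5 take 5 → j++
[i=1,j=3] A[i]=10<=B[j]=17 take 10 → i++
[i=2,j=3] A[i]=13<=B[j]=17 take 13 → i++
[i=3,j=3] A[i]=14<=B[j]=17 take 14 → i++
[i=4,j=3] A[i]=22>B[j]=17 take 17 → j++
[i=4,j=4] A[i]=22>B[j]=19 take 19 → j++
[i=4,j=5] A[i]=22<=B[j]=24 take 22 → i++
[i=5,j=5] A[i]=30>B[j]=24 take 24 → j++
[i=5,j=6] A[i]=30>B[j]=26 take 26 → j++
[i=5,j=7] B done, take A[i]=30 → i++

i=6, j=7, merged so far=[4, 5, 10, 13, 14, 17, 19, 22, 24, 26, 30]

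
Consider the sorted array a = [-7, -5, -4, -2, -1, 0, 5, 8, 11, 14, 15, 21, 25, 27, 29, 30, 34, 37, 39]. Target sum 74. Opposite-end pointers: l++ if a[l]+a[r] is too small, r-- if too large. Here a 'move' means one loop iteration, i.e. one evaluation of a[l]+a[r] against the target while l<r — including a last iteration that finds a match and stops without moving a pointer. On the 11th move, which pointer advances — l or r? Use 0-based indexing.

[0,18] -7+39=32 <74 → l++
[1,18] -5+39=34 <74 → l++
[2,18] -4+39=35 <74 → l++
[3,18] -2+39=37 <74 → l++
[4,18] -1+39=38 <74 → l++
[5,18] 0+39=39 <74 → l++
[6,18] 5+39=44 <74 → l++
[7,18] 8+39=47 <74 → l++
[8,18] 11+39=50 <74 → l++
[9,18] 14+39=53 <74 → l++
[10,18] 15+39=54 <74 → l++

l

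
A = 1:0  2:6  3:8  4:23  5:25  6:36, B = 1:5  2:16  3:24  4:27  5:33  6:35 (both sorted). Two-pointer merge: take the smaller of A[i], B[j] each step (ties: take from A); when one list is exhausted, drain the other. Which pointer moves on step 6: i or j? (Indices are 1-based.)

i=1 j=1: A[i]=0<=B[j]=5 take 0, i++
i=2 j=1: A[i]=6>B[j]=5 take 5, j++
i=2 j=2: A[i]=6<=B[j]=16 take 6, i++
i=3 j=2: A[i]=8<=B[j]=16 take 8, i++
i=4 j=2: A[i]=23>B[j]=16 take 16, j++
i=4 j=3: A[i]=23<=B[j]=24 take 23, i++

i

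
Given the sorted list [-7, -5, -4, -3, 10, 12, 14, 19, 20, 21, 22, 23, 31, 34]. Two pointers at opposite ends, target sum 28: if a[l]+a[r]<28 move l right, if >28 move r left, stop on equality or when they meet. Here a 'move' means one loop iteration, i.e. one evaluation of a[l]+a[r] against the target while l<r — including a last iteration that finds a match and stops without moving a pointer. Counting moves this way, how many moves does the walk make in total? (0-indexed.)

5 moves

l=0 r=13: -7+34=27 <28, l++
l=1 r=13: -5+34=29 >28, r--
l=1 r=12: -5+31=26 <28, l++
l=2 r=12: -4+31=27 <28, l++
l=3 r=12: -3+31=28, found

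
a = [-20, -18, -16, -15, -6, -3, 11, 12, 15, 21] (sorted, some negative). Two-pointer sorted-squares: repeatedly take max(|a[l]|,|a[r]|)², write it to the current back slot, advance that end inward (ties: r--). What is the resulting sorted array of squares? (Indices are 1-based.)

[1,10] |-20|<=|21| out[10]=441 → r--
[1,9] |-20|>|15| out[9]=400 → l++
[2,9] |-18|>|15| out[8]=324 → l++
[3,9] |-16|>|15| out[7]=256 → l++
[4,9] |-15|<=|15| out[6]=225 → r--
[4,8] |-15|>|12| out[5]=225 → l++
[5,8] |-6|<=|12| out[4]=144 → r--
[5,7] |-6|<=|11| out[3]=121 → r--
[5,6] |-6|>|-3| out[2]=36 → l++
[6,6] |-3|<=|-3| out[1]=9 → r--

[9, 36, 121, 144, 225, 225, 256, 324, 400, 441]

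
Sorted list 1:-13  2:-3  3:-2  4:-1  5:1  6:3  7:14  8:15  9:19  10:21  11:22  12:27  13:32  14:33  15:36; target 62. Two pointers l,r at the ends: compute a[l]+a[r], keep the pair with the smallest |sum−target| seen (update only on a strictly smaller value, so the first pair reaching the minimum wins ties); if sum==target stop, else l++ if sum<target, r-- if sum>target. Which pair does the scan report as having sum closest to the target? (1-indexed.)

[1,15] -13+36=23 d=39 * → l++
[2,15] -3+36=33 d=29 * → l++
[3,15] -2+36=34 d=28 * → l++
[4,15] -1+36=35 d=27 * → l++
[5,15] 1+36=37 d=25 * → l++
[6,15] 3+36=39 d=23 * → l++
[7,15] 14+36=50 d=12 * → l++
[8,15] 15+36=51 d=11 * → l++
[9,15] 19+36=55 d=7 * → l++
[10,15] 21+36=57 d=5 * → l++
[11,15] 22+36=58 d=4 * → l++
[12,15] 27+36=63 d=1 * → r--
[12,14] 27+33=60 d=2 → l++
[13,14] 32+33=65 d=3 → r--

pair (27, 36) with sum 63 (|Δ|=1)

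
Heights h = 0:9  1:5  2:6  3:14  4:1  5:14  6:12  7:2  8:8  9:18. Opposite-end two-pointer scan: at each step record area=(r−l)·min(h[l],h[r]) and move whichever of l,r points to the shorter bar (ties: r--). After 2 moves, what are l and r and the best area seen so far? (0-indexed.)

l=2, r=9, best area=81

[0,9] min(9,18)*9=81 best=81 * → l++
[1,9] min(5,18)*8=40 best=81 → l++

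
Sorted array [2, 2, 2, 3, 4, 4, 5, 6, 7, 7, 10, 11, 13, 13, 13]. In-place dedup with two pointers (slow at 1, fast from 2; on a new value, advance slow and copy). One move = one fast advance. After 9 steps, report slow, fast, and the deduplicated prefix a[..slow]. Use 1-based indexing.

slow=6, fast=11, prefix=[2, 3, 4, 5, 6, 7]

(s=1,f=2) a[fast]=2=a[slow] dup → fast++
(s=1,f=3) a[fast]=2=a[slow] dup → fast++
(s=1,f=4) a[fast]=3≠a[slow]=2 write a[2]=3 → slow++,fast++
(s=2,f=5) a[fast]=4≠a[slow]=3 write a[3]=4 → slow++,fast++
(s=3,f=6) a[fast]=4=a[slow] dup → fast++
(s=3,f=7) a[fast]=5≠a[slow]=4 write a[4]=5 → slow++,fast++
(s=4,f=8) a[fast]=6≠a[slow]=5 write a[5]=6 → slow++,fast++
(s=5,f=9) a[fast]=7≠a[slow]=6 write a[6]=7 → slow++,fast++
(s=6,f=10) a[fast]=7=a[slow] dup → fast++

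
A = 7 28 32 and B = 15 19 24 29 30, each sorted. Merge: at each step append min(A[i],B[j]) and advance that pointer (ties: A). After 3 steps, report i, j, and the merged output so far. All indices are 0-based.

i=0 j=0: A[i]=7<=B[j]=15 take 7, i++
i=1 j=0: A[i]=28>B[j]=15 take 15, j++
i=1 j=1: A[i]=28>B[j]=19 take 19, j++

i=1, j=2, merged so far=[7, 15, 19]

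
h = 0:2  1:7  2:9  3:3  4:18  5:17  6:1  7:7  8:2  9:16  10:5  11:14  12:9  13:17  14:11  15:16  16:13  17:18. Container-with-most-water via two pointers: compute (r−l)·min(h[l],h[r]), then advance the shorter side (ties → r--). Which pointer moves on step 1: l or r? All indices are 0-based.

l

[0,17] min(2,18)*17=34 best=34 * → l++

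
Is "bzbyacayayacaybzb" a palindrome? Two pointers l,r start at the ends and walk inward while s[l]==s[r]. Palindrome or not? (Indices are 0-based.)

palindrome

l=0 r=16: 'b'=='b', l++,r--
l=1 r=15: 'z'=='z', l++,r--
l=2 r=14: 'b'=='b', l++,r--
l=3 r=13: 'y'=='y', l++,r--
l=4 r=12: 'a'=='a', l++,r--
l=5 r=11: 'c'=='c', l++,r--
l=6 r=10: 'a'=='a', l++,r--
l=7 r=9: 'y'=='y', l++,r--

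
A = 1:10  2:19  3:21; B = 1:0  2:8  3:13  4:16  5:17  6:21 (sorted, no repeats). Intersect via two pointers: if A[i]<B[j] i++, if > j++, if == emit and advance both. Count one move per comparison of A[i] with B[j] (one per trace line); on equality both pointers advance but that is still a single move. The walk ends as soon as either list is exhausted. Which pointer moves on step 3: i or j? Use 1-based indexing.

i

[i=1,j=1] 10>0 → j++
[i=1,j=2] 10>8 → j++
[i=1,j=3] 10<13 → i++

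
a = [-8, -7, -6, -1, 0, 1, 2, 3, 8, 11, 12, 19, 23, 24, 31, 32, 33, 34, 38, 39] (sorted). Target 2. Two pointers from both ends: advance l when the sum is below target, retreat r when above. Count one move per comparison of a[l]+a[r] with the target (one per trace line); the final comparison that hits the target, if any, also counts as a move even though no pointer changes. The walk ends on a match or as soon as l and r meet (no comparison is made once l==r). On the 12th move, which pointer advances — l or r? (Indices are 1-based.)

l

[1,20] -8+39=31 >2 → r--
[1,19] -8+38=30 >2 → r--
[1,18] -8+34=26 >2 → r--
[1,17] -8+33=25 >2 → r--
[1,16] -8+32=24 >2 → r--
[1,15] -8+31=23 >2 → r--
[1,14] -8+24=16 >2 → r--
[1,13] -8+23=15 >2 → r--
[1,12] -8+19=11 >2 → r--
[1,11] -8+12=4 >2 → r--
[1,10] -8+11=3 >2 → r--
[1,9] -8+8=0 <2 → l++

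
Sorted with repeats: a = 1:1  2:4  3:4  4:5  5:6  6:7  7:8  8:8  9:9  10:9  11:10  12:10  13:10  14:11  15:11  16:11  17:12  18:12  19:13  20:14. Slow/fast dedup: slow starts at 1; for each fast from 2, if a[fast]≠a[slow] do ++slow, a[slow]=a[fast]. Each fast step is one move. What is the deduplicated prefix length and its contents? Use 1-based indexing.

length 12; prefix = [1, 4, 5, 6, 7, 8, 9, 10, 11, 12, 13, 14]

(s=1,f=2) a[fast]=4≠a[slow]=1 write a[2]=4 → slow++,fast++
(s=2,f=3) a[fast]=4=a[slow] dup → fast++
(s=2,f=4) a[fast]=5≠a[slow]=4 write a[3]=5 → slow++,fast++
(s=3,f=5) a[fast]=6≠a[slow]=5 write a[4]=6 → slow++,fast++
(s=4,f=6) a[fast]=7≠a[slow]=6 write a[5]=7 → slow++,fast++
(s=5,f=7) a[fast]=8≠a[slow]=7 write a[6]=8 → slow++,fast++
(s=6,f=8) a[fast]=8=a[slow] dup → fast++
(s=6,f=9) a[fast]=9≠a[slow]=8 write a[7]=9 → slow++,fast++
(s=7,f=10) a[fast]=9=a[slow] dup → fast++
(s=7,f=11) a[fast]=10≠a[slow]=9 write a[8]=10 → slow++,fast++
(s=8,f=12) a[fast]=10=a[slow] dup → fast++
(s=8,f=13) a[fast]=10=a[slow] dup → fast++
(s=8,f=14) a[fast]=11≠a[slow]=10 write a[9]=11 → slow++,fast++
(s=9,f=15) a[fast]=11=a[slow] dup → fast++
(s=9,f=16) a[fast]=11=a[slow] dup → fast++
(s=9,f=17) a[fast]=12≠a[slow]=11 write a[10]=12 → slow++,fast++
(s=10,f=18) a[fast]=12=a[slow] dup → fast++
(s=10,f=19) a[fast]=13≠a[slow]=12 write a[11]=13 → slow++,fast++
(s=11,f=20) a[fast]=14≠a[slow]=13 write a[12]=14 → slow++,fast++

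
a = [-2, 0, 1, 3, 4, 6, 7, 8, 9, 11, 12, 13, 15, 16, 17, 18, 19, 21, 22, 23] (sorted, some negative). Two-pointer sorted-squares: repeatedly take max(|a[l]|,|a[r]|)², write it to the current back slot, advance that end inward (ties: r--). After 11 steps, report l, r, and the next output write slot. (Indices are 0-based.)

l=0, r=8, next write slot=8

[0,19] |-2|<=|23| out[19]=529 → r--
[0,18] |-2|<=|22| out[18]=484 → r--
[0,17] |-2|<=|21| out[17]=441 → r--
[0,16] |-2|<=|19| out[16]=361 → r--
[0,15] |-2|<=|18| out[15]=324 → r--
[0,14] |-2|<=|17| out[14]=289 → r--
[0,13] |-2|<=|16| out[13]=256 → r--
[0,12] |-2|<=|15| out[12]=225 → r--
[0,11] |-2|<=|13| out[11]=169 → r--
[0,10] |-2|<=|12| out[10]=144 → r--
[0,9] |-2|<=|11| out[9]=121 → r--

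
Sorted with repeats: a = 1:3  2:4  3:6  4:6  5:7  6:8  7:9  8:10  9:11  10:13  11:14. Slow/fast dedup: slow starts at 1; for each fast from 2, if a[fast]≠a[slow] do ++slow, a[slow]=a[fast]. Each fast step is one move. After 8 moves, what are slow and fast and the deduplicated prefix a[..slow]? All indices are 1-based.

slow=8, fast=10, prefix=[3, 4, 6, 7, 8, 9, 10, 11]

slow=1 fast=2: a[fast]=4≠a[slow]=3 write a[2]=4, slow++,fast++
slow=2 fast=3: a[fast]=6≠a[slow]=4 write a[3]=6, slow++,fast++
slow=3 fast=4: a[fast]=6=a[slow] dup, fast++
slow=3 fast=5: a[fast]=7≠a[slow]=6 write a[4]=7, slow++,fast++
slow=4 fast=6: a[fast]=8≠a[slow]=7 write a[5]=8, slow++,fast++
slow=5 fast=7: a[fast]=9≠a[slow]=8 write a[6]=9, slow++,fast++
slow=6 fast=8: a[fast]=10≠a[slow]=9 write a[7]=10, slow++,fast++
slow=7 fast=9: a[fast]=11≠a[slow]=10 write a[8]=11, slow++,fast++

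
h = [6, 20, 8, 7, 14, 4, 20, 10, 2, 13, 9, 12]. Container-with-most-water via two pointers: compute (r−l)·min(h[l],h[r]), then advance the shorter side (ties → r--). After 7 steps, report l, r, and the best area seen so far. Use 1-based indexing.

[1,12] min(6,12)*11=66 best=66 * → l++
[2,12] min(20,12)*10=120 best=120 * → r--
[2,11] min(20,9)*9=81 best=120 → r--
[2,10] min(20,13)*8=104 best=120 → r--
[2,9] min(20,2)*7=14 best=120 → r--
[2,8] min(20,10)*6=60 best=120 → r--
[2,7] min(20,20)*5=100 best=120 → r--

l=2, r=6, best area=120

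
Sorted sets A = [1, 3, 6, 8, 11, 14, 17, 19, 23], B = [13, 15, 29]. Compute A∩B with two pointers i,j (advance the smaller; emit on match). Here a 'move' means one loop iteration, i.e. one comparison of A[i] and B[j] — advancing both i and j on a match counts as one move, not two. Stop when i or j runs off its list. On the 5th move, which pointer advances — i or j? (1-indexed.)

i=1 j=1: 1<13, i++
i=2 j=1: 3<13, i++
i=3 j=1: 6<13, i++
i=4 j=1: 8<13, i++
i=5 j=1: 11<13, i++

i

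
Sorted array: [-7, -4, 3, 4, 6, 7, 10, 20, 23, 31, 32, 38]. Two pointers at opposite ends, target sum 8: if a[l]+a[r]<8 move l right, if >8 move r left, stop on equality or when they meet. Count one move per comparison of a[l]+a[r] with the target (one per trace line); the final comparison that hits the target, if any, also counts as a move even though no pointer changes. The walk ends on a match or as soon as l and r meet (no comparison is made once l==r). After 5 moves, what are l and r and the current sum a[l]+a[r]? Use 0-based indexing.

l=0, r=6, sum=3

l=0 r=11: -7+38=31 >8, r--
l=0 r=10: -7+32=25 >8, r--
l=0 r=9: -7+31=24 >8, r--
l=0 r=8: -7+23=16 >8, r--
l=0 r=7: -7+20=13 >8, r--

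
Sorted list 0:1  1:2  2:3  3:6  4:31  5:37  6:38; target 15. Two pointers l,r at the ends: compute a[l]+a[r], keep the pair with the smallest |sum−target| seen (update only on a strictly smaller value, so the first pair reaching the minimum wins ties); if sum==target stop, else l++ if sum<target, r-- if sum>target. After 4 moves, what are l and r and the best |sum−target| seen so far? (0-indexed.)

l=1, r=3, best |Δ|=8

l=0 r=6: 1+38=39 d=24 *, r--
l=0 r=5: 1+37=38 d=23 *, r--
l=0 r=4: 1+31=32 d=17 *, r--
l=0 r=3: 1+6=7 d=8 *, l++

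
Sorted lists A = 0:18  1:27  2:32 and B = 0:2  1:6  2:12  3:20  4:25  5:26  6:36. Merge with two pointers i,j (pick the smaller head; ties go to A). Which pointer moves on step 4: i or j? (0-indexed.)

[i=0,j=0] A[i]=18>B[j]=2 take 2 → j++
[i=0,j=1] A[i]=18>B[j]=6 take 6 → j++
[i=0,j=2] A[i]=18>B[j]=12 take 12 → j++
[i=0,j=3] A[i]=18<=B[j]=20 take 18 → i++

i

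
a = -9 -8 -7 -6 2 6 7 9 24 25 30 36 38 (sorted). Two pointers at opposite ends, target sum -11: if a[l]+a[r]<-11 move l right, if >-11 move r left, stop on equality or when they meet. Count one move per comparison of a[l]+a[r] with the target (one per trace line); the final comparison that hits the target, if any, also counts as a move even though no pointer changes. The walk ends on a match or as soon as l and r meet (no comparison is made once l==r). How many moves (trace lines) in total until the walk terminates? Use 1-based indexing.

l=1 r=13: -9+38=29 >-11, r--
l=1 r=12: -9+36=27 >-11, r--
l=1 r=11: -9+30=21 >-11, r--
l=1 r=10: -9+25=16 >-11, r--
l=1 r=9: -9+24=15 >-11, r--
l=1 r=8: -9+9=0 >-11, r--
l=1 r=7: -9+7=-2 >-11, r--
l=1 r=6: -9+6=-3 >-11, r--
l=1 r=5: -9+2=-7 >-11, r--
l=1 r=4: -9+-6=-15 <-11, l++
l=2 r=4: -8+-6=-14 <-11, l++
l=3 r=4: -7+-6=-13 <-11, l++

12 moves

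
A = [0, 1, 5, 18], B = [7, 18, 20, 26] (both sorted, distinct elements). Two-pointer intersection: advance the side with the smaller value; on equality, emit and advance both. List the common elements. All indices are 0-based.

intersection = [18]

i=0 j=0: 0<7, i++
i=1 j=0: 1<7, i++
i=2 j=0: 5<7, i++
i=3 j=0: 18>7, j++
i=3 j=1: 18==18 emit, i++,j++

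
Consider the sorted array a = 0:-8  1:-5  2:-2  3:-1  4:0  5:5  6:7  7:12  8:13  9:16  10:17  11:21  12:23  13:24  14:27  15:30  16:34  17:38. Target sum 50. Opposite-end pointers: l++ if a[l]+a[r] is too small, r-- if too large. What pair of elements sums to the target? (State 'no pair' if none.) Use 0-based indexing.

[0,17] -8+38=30 <50 → l++
[1,17] -5+38=33 <50 → l++
[2,17] -2+38=36 <50 → l++
[3,17] -1+38=37 <50 → l++
[4,17] 0+38=38 <50 → l++
[5,17] 5+38=43 <50 → l++
[6,17] 7+38=45 <50 → l++
[7,17] 12+38=50 → found

(12, 38)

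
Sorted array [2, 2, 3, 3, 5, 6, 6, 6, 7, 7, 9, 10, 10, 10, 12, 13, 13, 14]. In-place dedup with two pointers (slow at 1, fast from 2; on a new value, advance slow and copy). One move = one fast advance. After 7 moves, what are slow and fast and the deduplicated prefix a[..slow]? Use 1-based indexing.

slow=4, fast=9, prefix=[2, 3, 5, 6]

slow=1 fast=2: a[fast]=2=a[slow] dup, fast++
slow=1 fast=3: a[fast]=3≠a[slow]=2 write a[2]=3, slow++,fast++
slow=2 fast=4: a[fast]=3=a[slow] dup, fast++
slow=2 fast=5: a[fast]=5≠a[slow]=3 write a[3]=5, slow++,fast++
slow=3 fast=6: a[fast]=6≠a[slow]=5 write a[4]=6, slow++,fast++
slow=4 fast=7: a[fast]=6=a[slow] dup, fast++
slow=4 fast=8: a[fast]=6=a[slow] dup, fast++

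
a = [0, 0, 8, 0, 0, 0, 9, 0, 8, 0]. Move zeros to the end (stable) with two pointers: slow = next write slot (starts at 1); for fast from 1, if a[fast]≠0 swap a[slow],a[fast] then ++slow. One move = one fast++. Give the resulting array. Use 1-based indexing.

[8, 9, 8, 0, 0, 0, 0, 0, 0, 0]

(s=1,f=1) a[fast]=0 → fast++
(s=1,f=2) a[fast]=0 → fast++
(s=1,f=3) a[fast]=8≠0 swap→a[1]=8 → slow++,fast++
(s=2,f=4) a[fast]=0 → fast++
(s=2,f=5) a[fast]=0 → fast++
(s=2,f=6) a[fast]=0 → fast++
(s=2,f=7) a[fast]=9≠0 swap→a[2]=9 → slow++,fast++
(s=3,f=8) a[fast]=0 → fast++
(s=3,f=9) a[fast]=8≠0 swap→a[3]=8 → slow++,fast++
(s=4,f=10) a[fast]=0 → fast++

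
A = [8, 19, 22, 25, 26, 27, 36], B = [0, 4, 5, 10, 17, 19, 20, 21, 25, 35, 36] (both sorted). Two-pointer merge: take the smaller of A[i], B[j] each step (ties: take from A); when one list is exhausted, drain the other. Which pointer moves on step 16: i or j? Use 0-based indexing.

[i=0,j=0] A[i]=8>B[j]=0 take 0 → j++
[i=0,j=1] A[i]=8>B[j]=4 take 4 → j++
[i=0,j=2] A[i]=8>B[j]=5 take 5 → j++
[i=0,j=3] A[i]=8<=B[j]=10 take 8 → i++
[i=1,j=3] A[i]=19>B[j]=10 take 10 → j++
[i=1,j=4] A[i]=19>B[j]=17 take 17 → j++
[i=1,j=5] A[i]=19<=B[j]=19 take 19 → i++
[i=2,j=5] A[i]=22>B[j]=19 take 19 → j++
[i=2,j=6] A[i]=22>B[j]=20 take 20 → j++
[i=2,j=7] A[i]=22>B[j]=21 take 21 → j++
[i=2,j=8] A[i]=22<=B[j]=25 take 22 → i++
[i=3,j=8] A[i]=25<=B[j]=25 take 25 → i++
[i=4,j=8] A[i]=26>B[j]=25 take 25 → j++
[i=4,j=9] A[i]=26<=B[j]=35 take 26 → i++
[i=5,j=9] A[i]=27<=B[j]=35 take 27 → i++
[i=6,j=9] A[i]=36>B[j]=35 take 35 → j++

j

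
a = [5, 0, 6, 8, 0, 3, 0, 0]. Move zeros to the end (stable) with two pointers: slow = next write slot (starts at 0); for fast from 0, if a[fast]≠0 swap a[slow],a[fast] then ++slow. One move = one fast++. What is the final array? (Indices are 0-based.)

[5, 6, 8, 3, 0, 0, 0, 0]

(s=0,f=0) a[fast]=5≠0 swap→a[0]=5 → slow++,fast++
(s=1,f=1) a[fast]=0 → fast++
(s=1,f=2) a[fast]=6≠0 swap→a[1]=6 → slow++,fast++
(s=2,f=3) a[fast]=8≠0 swap→a[2]=8 → slow++,fast++
(s=3,f=4) a[fast]=0 → fast++
(s=3,f=5) a[fast]=3≠0 swap→a[3]=3 → slow++,fast++
(s=4,f=6) a[fast]=0 → fast++
(s=4,f=7) a[fast]=0 → fast++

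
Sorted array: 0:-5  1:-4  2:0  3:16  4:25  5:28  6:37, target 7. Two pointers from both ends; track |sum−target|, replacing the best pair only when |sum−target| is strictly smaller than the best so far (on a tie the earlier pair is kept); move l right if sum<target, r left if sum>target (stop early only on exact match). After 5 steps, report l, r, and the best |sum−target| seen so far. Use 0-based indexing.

l=0 r=6: -5+37=32 d=25 *, r--
l=0 r=5: -5+28=23 d=16 *, r--
l=0 r=4: -5+25=20 d=13 *, r--
l=0 r=3: -5+16=11 d=4 *, r--
l=0 r=2: -5+0=-5 d=12, l++

l=1, r=2, best |Δ|=4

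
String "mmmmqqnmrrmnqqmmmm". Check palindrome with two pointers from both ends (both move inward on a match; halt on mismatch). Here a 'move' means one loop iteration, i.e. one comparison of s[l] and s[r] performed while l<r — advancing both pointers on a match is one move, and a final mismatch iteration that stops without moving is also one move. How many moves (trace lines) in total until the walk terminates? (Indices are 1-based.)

9 moves

[1,18] 'm'=='m' → l++,r--
[2,17] 'm'=='m' → l++,r--
[3,16] 'm'=='m' → l++,r--
[4,15] 'm'=='m' → l++,r--
[5,14] 'q'=='q' → l++,r--
[6,13] 'q'=='q' → l++,r--
[7,12] 'n'=='n' → l++,r--
[8,11] 'm'=='m' → l++,r--
[9,10] 'r'=='r' → l++,r--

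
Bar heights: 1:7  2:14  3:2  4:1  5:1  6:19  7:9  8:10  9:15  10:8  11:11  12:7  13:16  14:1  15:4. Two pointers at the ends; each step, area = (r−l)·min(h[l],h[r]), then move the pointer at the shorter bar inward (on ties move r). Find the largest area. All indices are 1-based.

[1,15] min(7,4)*14=56 best=56 * → r--
[1,14] min(7,1)*13=13 best=56 → r--
[1,13] min(7,16)*12=84 best=84 * → l++
[2,13] min(14,16)*11=154 best=154 * → l++
[3,13] min(2,16)*10=20 best=154 → l++
[4,13] min(1,16)*9=9 best=154 → l++
[5,13] min(1,16)*8=8 best=154 → l++
[6,13] min(19,16)*7=112 best=154 → r--
[6,12] min(19,7)*6=42 best=154 → r--
[6,11] min(19,11)*5=55 best=154 → r--
[6,10] min(19,8)*4=32 best=154 → r--
[6,9] min(19,15)*3=45 best=154 → r--
[6,8] min(19,10)*2=20 best=154 → r--
[6,7] min(19,9)*1=9 best=154 → r--

max area = 154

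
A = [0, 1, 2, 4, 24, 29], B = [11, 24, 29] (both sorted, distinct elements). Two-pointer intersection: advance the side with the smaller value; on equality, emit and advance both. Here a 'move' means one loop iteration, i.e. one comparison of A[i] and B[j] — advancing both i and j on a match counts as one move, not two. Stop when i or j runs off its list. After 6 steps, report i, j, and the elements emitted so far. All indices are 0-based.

[i=0,j=0] 0<11 → i++
[i=1,j=0] 1<11 → i++
[i=2,j=0] 2<11 → i++
[i=3,j=0] 4<11 → i++
[i=4,j=0] 24>11 → j++
[i=4,j=1] 24==24 emit → i++,j++

i=5, j=2, emitted=[24]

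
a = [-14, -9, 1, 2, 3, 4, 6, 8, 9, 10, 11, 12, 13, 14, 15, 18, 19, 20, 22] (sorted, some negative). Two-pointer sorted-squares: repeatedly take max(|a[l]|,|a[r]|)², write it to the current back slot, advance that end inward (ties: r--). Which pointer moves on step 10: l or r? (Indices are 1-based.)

r

[1,19] |-14|<=|22| out[19]=484 → r--
[1,18] |-14|<=|20| out[18]=400 → r--
[1,17] |-14|<=|19| out[17]=361 → r--
[1,16] |-14|<=|18| out[16]=324 → r--
[1,15] |-14|<=|15| out[15]=225 → r--
[1,14] |-14|<=|14| out[14]=196 → r--
[1,13] |-14|>|13| out[13]=196 → l++
[2,13] |-9|<=|13| out[12]=169 → r--
[2,12] |-9|<=|12| out[11]=144 → r--
[2,11] |-9|<=|11| out[10]=121 → r--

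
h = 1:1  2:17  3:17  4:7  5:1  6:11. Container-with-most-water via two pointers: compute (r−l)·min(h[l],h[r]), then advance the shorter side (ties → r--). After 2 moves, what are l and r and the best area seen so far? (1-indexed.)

l=2, r=5, best area=44

l=1 r=6: min(1,11)*5=5 best=5 *, l++
l=2 r=6: min(17,11)*4=44 best=44 *, r--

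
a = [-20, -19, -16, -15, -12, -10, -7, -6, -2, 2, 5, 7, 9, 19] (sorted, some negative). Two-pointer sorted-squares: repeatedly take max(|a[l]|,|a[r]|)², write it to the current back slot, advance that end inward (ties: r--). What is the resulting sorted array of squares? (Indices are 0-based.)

[4, 4, 25, 36, 49, 49, 81, 100, 144, 225, 256, 361, 361, 400]

l=0 r=13: |-20|>|19| out[13]=400, l++
l=1 r=13: |-19|<=|19| out[12]=361, r--
l=1 r=12: |-19|>|9| out[11]=361, l++
l=2 r=12: |-16|>|9| out[10]=256, l++
l=3 r=12: |-15|>|9| out[9]=225, l++
l=4 r=12: |-12|>|9| out[8]=144, l++
l=5 r=12: |-10|>|9| out[7]=100, l++
l=6 r=12: |-7|<=|9| out[6]=81, r--
l=6 r=11: |-7|<=|7| out[5]=49, r--
l=6 r=10: |-7|>|5| out[4]=49, l++
l=7 r=10: |-6|>|5| out[3]=36, l++
l=8 r=10: |-2|<=|5| out[2]=25, r--
l=8 r=9: |-2|<=|2| out[1]=4, r--
l=8 r=8: |-2|<=|-2| out[0]=4, r--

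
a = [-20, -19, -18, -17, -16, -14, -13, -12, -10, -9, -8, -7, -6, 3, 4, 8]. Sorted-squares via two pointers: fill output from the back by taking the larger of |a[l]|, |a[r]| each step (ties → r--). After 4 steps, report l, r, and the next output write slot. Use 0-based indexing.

l=4, r=15, next write slot=11

l=0 r=15: |-20|>|8| out[15]=400, l++
l=1 r=15: |-19|>|8| out[14]=361, l++
l=2 r=15: |-18|>|8| out[13]=324, l++
l=3 r=15: |-17|>|8| out[12]=289, l++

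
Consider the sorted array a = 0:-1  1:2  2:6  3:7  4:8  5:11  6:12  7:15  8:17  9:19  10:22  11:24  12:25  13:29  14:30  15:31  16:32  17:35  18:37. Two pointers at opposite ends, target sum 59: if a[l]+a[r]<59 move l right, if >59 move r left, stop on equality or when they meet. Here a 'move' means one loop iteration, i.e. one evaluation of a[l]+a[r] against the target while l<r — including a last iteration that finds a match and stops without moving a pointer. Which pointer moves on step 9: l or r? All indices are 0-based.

[0,18] -1+37=36 <59 → l++
[1,18] 2+37=39 <59 → l++
[2,18] 6+37=43 <59 → l++
[3,18] 7+37=44 <59 → l++
[4,18] 8+37=45 <59 → l++
[5,18] 11+37=48 <59 → l++
[6,18] 12+37=49 <59 → l++
[7,18] 15+37=52 <59 → l++
[8,18] 17+37=54 <59 → l++

l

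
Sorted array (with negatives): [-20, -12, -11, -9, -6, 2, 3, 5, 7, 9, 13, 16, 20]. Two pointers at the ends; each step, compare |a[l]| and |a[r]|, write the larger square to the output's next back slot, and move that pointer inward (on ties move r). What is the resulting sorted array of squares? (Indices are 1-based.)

[4, 9, 25, 36, 49, 81, 81, 121, 144, 169, 256, 400, 400]

[1,13] |-20|<=|20| out[13]=400 → r--
[1,12] |-20|>|16| out[12]=400 → l++
[2,12] |-12|<=|16| out[11]=256 → r--
[2,11] |-12|<=|13| out[10]=169 → r--
[2,10] |-12|>|9| out[9]=144 → l++
[3,10] |-11|>|9| out[8]=121 → l++
[4,10] |-9|<=|9| out[7]=81 → r--
[4,9] |-9|>|7| out[6]=81 → l++
[5,9] |-6|<=|7| out[5]=49 → r--
[5,8] |-6|>|5| out[4]=36 → l++
[6,8] |2|<=|5| out[3]=25 → r--
[6,7] |2|<=|3| out[2]=9 → r--
[6,6] |2|<=|2| out[1]=4 → r--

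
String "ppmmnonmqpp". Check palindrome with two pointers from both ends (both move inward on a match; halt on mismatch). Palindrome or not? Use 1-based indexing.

not a palindrome (mismatch at 3,9)

[1,11] 'p'=='p' → l++,r--
[2,10] 'p'=='p' → l++,r--
[3,9] 'm'!='q' → stop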